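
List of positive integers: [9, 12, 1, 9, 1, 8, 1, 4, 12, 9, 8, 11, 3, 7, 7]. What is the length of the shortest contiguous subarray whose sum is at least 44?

5

add 9: running sum 9 < 44
add 12: running sum 21 < 44
add 1: running sum 22 < 44
add 9: running sum 31 < 44
add 1: running sum 32 < 44
add 8: running sum 40 < 44
add 1: running sum 41 < 44
add 4: shortest ending here [9, 12, 1, 9, 1, 8, 1, 4] sum 45, len 8
add 12: shortest ending here [12, 1, 9, 1, 8, 1, 4, 12] sum 48, len 8
add 9: shortest ending here [9, 1, 8, 1, 4, 12, 9] sum 44, len 7
add 8: shortest ending here [9, 1, 8, 1, 4, 12, 9, 8] sum 52, len 8
add 11: shortest ending here [4, 12, 9, 8, 11] sum 44, len 5
add 3: shortest ending here [4, 12, 9, 8, 11, 3] sum 47, len 6
add 7: shortest ending here [12, 9, 8, 11, 3, 7] sum 50, len 6
add 7: shortest ending here [9, 8, 11, 3, 7, 7] sum 45, len 6
Shortest qualifying length: 5.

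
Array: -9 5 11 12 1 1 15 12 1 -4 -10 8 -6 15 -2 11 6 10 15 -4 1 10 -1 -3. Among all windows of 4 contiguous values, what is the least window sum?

[-9, 5, 11, 12] → sum 19
[5, 11, 12, 1] → sum 29
[11, 12, 1, 1] → sum 25
[12, 1, 1, 15] → sum 29
[1, 1, 15, 12] → sum 29
[1, 15, 12, 1] → sum 29
[15, 12, 1, -4] → sum 24
[12, 1, -4, -10] → sum -1
[1, -4, -10, 8] → sum -5
[-4, -10, 8, -6] → sum -12
[-10, 8, -6, 15] → sum 7
[8, -6, 15, -2] → sum 15
[-6, 15, -2, 11] → sum 18
[15, -2, 11, 6] → sum 30
[-2, 11, 6, 10] → sum 25
[11, 6, 10, 15] → sum 42
[6, 10, 15, -4] → sum 27
[10, 15, -4, 1] → sum 22
[15, -4, 1, 10] → sum 22
[-4, 1, 10, -1] → sum 6
[1, 10, -1, -3] → sum 7
Least of these is -12.

-12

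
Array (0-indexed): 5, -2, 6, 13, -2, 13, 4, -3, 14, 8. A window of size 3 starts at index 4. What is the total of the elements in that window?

Elements at indices 4..6: -2, 13, 4
sum(-2, 13, 4) = 15

15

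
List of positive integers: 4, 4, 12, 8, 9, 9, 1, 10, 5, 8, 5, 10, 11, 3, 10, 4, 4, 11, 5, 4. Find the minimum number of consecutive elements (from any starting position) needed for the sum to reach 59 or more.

Extend right; whenever the sum reaches 59, record the length and shrink from the left:
add 4: running sum 4 < 59
add 4: running sum 8 < 59
add 12: running sum 20 < 59
add 8: running sum 28 < 59
add 9: running sum 37 < 59
add 9: running sum 46 < 59
add 1: running sum 47 < 59
add 10: running sum 57 < 59
add 5: shortest ending here [4, 4, 12, 8, 9, 9, 1, 10, 5] sum 62, len 9
add 8: shortest ending here [12, 8, 9, 9, 1, 10, 5, 8] sum 62, len 8
add 5: shortest ending here [12, 8, 9, 9, 1, 10, 5, 8, 5] sum 67, len 9
add 10: shortest ending here [8, 9, 9, 1, 10, 5, 8, 5, 10] sum 65, len 9
add 11: shortest ending here [9, 1, 10, 5, 8, 5, 10, 11] sum 59, len 8
add 3: shortest ending here [9, 1, 10, 5, 8, 5, 10, 11, 3] sum 62, len 9
add 10: shortest ending here [10, 5, 8, 5, 10, 11, 3, 10] sum 62, len 8
add 4: shortest ending here [10, 5, 8, 5, 10, 11, 3, 10, 4] sum 66, len 9
add 4: shortest ending here [5, 8, 5, 10, 11, 3, 10, 4, 4] sum 60, len 9
add 11: shortest ending here [8, 5, 10, 11, 3, 10, 4, 4, 11] sum 66, len 9
add 5: shortest ending here [5, 10, 11, 3, 10, 4, 4, 11, 5] sum 63, len 9
add 4: shortest ending here [10, 11, 3, 10, 4, 4, 11, 5, 4] sum 62, len 9
Shortest qualifying length: 8.

8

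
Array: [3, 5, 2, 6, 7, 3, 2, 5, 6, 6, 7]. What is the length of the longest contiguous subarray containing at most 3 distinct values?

4

add 3: window [3] (1 distinct), len 1
add 5: window [3, 5] (2 distinct), len 2
add 2: window [3, 5, 2] (3 distinct), len 3
add 6: window [5, 2, 6] (3 distinct), len 3
add 7: window [2, 6, 7] (3 distinct), len 3
add 3: window [6, 7, 3] (3 distinct), len 3
add 2: window [7, 3, 2] (3 distinct), len 3
add 5: window [3, 2, 5] (3 distinct), len 3
add 6: window [2, 5, 6] (3 distinct), len 3
add 6: window [2, 5, 6, 6] (3 distinct), len 4
add 7: window [5, 6, 6, 7] (3 distinct), len 4
Longest length with ≤3 distinct: 4.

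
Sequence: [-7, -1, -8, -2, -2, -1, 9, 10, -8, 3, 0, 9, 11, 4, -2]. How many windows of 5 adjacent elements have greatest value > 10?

[-7, -1, -8, -2, -2] → max -1
[-1, -8, -2, -2, -1] → max -1
[-8, -2, -2, -1, 9] → max 9
[-2, -2, -1, 9, 10] → max 10
[-2, -1, 9, 10, -8] → max 10
[-1, 9, 10, -8, 3] → max 10
[9, 10, -8, 3, 0] → max 10
[10, -8, 3, 0, 9] → max 10
[-8, 3, 0, 9, 11] → max 11  > 10 ✓
[3, 0, 9, 11, 4] → max 11  > 10 ✓
[0, 9, 11, 4, -2] → max 11  > 10 ✓
3 windows satisfy the condition.

3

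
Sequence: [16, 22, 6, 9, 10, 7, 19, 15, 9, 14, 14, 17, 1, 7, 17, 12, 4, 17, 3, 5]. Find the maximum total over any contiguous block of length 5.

Each size-5 window and its sum:
16 22 6 9 10 → sum 63
22 6 9 10 7 → sum 54
6 9 10 7 19 → sum 51
9 10 7 19 15 → sum 60
10 7 19 15 9 → sum 60
7 19 15 9 14 → sum 64
19 15 9 14 14 → sum 71
15 9 14 14 17 → sum 69
9 14 14 17 1 → sum 55
14 14 17 1 7 → sum 53
14 17 1 7 17 → sum 56
17 1 7 17 12 → sum 54
1 7 17 12 4 → sum 41
7 17 12 4 17 → sum 57
17 12 4 17 3 → sum 53
12 4 17 3 5 → sum 41
Maximum of these is 71.

71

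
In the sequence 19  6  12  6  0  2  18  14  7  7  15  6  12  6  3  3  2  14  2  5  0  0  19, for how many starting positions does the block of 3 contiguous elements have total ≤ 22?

19 6 12 → sum 37
6 12 6 → sum 24
12 6 0 → sum 18  ≤ 22 ✓
6 0 2 → sum 8  ≤ 22 ✓
0 2 18 → sum 20  ≤ 22 ✓
2 18 14 → sum 34
18 14 7 → sum 39
14 7 7 → sum 28
7 7 15 → sum 29
7 15 6 → sum 28
15 6 12 → sum 33
6 12 6 → sum 24
12 6 3 → sum 21  ≤ 22 ✓
6 3 3 → sum 12  ≤ 22 ✓
3 3 2 → sum 8  ≤ 22 ✓
3 2 14 → sum 19  ≤ 22 ✓
2 14 2 → sum 18  ≤ 22 ✓
14 2 5 → sum 21  ≤ 22 ✓
2 5 0 → sum 7  ≤ 22 ✓
5 0 0 → sum 5  ≤ 22 ✓
0 0 19 → sum 19  ≤ 22 ✓
12 windows satisfy the condition.

12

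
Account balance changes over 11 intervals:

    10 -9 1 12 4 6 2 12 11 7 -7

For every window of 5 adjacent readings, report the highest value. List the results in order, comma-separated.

12, 12, 12, 12, 12, 12, 12

[10, -9, 1, 12, 4] → max 12
[-9, 1, 12, 4, 6] → max 12
[1, 12, 4, 6, 2] → max 12
[12, 4, 6, 2, 12] → max 12
[4, 6, 2, 12, 11] → max 12
[6, 2, 12, 11, 7] → max 12
[2, 12, 11, 7, -7] → max 12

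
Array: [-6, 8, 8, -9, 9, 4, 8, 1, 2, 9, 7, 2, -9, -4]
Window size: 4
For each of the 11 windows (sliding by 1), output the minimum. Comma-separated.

-9, -9, -9, -9, 1, 1, 1, 1, 2, -9, -9

(-6, 8, 8, -9) → min -9
(8, 8, -9, 9) → min -9
(8, -9, 9, 4) → min -9
(-9, 9, 4, 8) → min -9
(9, 4, 8, 1) → min 1
(4, 8, 1, 2) → min 1
(8, 1, 2, 9) → min 1
(1, 2, 9, 7) → min 1
(2, 9, 7, 2) → min 2
(9, 7, 2, -9) → min -9
(7, 2, -9, -4) → min -9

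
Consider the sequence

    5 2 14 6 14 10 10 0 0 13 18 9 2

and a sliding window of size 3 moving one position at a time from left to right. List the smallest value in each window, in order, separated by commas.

(5, 2, 14) → min 2
(2, 14, 6) → min 2
(14, 6, 14) → min 6
(6, 14, 10) → min 6
(14, 10, 10) → min 10
(10, 10, 0) → min 0
(10, 0, 0) → min 0
(0, 0, 13) → min 0
(0, 13, 18) → min 0
(13, 18, 9) → min 9
(18, 9, 2) → min 2

2, 2, 6, 6, 10, 0, 0, 0, 0, 9, 2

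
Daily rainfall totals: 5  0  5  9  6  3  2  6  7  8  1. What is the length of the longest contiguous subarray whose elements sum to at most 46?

[5] sum 5 len 1
[5, 0] sum 5 len 2
[5, 0, 5] sum 10 len 3
[5, 0, 5, 9] sum 19 len 4
[5, 0, 5, 9, 6] sum 25 len 5
[5, 0, 5, 9, 6, 3] sum 28 len 6
[5, 0, 5, 9, 6, 3, 2] sum 30 len 7
[5, 0, 5, 9, 6, 3, 2, 6] sum 36 len 8
[5, 0, 5, 9, 6, 3, 2, 6, 7] sum 43 len 9
[0, 5, 9, 6, 3, 2, 6, 7, 8] sum 46 len 9
[9, 6, 3, 2, 6, 7, 8, 1] sum 42 len 8
Longest length seen: 9.

9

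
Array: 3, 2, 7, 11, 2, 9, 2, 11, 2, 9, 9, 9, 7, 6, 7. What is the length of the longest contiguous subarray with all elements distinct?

add 3: [3] len 1
add 2: [3, 2] len 2
add 7: [3, 2, 7] len 3
add 11: [3, 2, 7, 11] len 4
add 2 (repeat 2, move left end past it): [7, 11, 2] len 3
add 9: [7, 11, 2, 9] len 4
add 2 (repeat 2, move left end past it): [9, 2] len 2
add 11: [9, 2, 11] len 3
add 2 (repeat 2, move left end past it): [11, 2] len 2
add 9: [11, 2, 9] len 3
add 9 (repeat 9, move left end past it): [9] len 1
add 9 (repeat 9, move left end past it): [9] len 1
add 7: [9, 7] len 2
add 6: [9, 7, 6] len 3
add 7 (repeat 7, move left end past it): [6, 7] len 2
Longest all-distinct length: 4.

4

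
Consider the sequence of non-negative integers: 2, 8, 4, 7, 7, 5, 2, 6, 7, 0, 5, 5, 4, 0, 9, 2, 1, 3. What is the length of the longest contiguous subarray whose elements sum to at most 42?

11

→ 2: sum 2, len 1
→ 8: sum 10, len 2
→ 4: sum 14, len 3
→ 7: sum 21, len 4
→ 7: sum 28, len 5
→ 5: sum 33, len 6
→ 2: sum 35, len 7
→ 6: sum 41, len 8
→ 7 (dropped 2, 8): sum 38, len 7
→ 0: sum 38, len 8
→ 5 (dropped 4): sum 39, len 8
→ 5 (dropped 7): sum 37, len 8
→ 4: sum 41, len 9
→ 0: sum 41, len 10
→ 9 (dropped 7, 5): sum 38, len 9
→ 2: sum 40, len 10
→ 1: sum 41, len 11
→ 3 (dropped 2): sum 42, len 11
Longest length seen: 11.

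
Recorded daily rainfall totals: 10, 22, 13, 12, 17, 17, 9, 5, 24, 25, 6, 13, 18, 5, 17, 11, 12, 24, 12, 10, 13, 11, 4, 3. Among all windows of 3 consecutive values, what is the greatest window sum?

Window sums for each of the 22 positions:
(10, 22, 13) → sum 45
(22, 13, 12) → sum 47
(13, 12, 17) → sum 42
(12, 17, 17) → sum 46
(17, 17, 9) → sum 43
(17, 9, 5) → sum 31
(9, 5, 24) → sum 38
(5, 24, 25) → sum 54
(24, 25, 6) → sum 55
(25, 6, 13) → sum 44
(6, 13, 18) → sum 37
(13, 18, 5) → sum 36
(18, 5, 17) → sum 40
(5, 17, 11) → sum 33
(17, 11, 12) → sum 40
(11, 12, 24) → sum 47
(12, 24, 12) → sum 48
(24, 12, 10) → sum 46
(12, 10, 13) → sum 35
(10, 13, 11) → sum 34
(13, 11, 4) → sum 28
(11, 4, 3) → sum 18
Greatest of these is 55.

55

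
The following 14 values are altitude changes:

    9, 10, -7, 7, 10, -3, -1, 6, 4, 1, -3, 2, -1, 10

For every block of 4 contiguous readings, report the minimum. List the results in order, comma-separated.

Sliding a size-4 window across the 14 values:
[9, 10, -7, 7] → min -7
[10, -7, 7, 10] → min -7
[-7, 7, 10, -3] → min -7
[7, 10, -3, -1] → min -3
[10, -3, -1, 6] → min -3
[-3, -1, 6, 4] → min -3
[-1, 6, 4, 1] → min -1
[6, 4, 1, -3] → min -3
[4, 1, -3, 2] → min -3
[1, -3, 2, -1] → min -3
[-3, 2, -1, 10] → min -3

-7, -7, -7, -3, -3, -3, -1, -3, -3, -3, -3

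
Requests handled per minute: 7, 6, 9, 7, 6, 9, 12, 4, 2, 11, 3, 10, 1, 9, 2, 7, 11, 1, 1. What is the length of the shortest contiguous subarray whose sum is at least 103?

add 7: running sum 7 < 103
add 6: running sum 13 < 103
add 9: running sum 22 < 103
add 7: running sum 29 < 103
add 6: running sum 35 < 103
add 9: running sum 44 < 103
add 12: running sum 56 < 103
add 4: running sum 60 < 103
add 2: running sum 62 < 103
add 11: running sum 73 < 103
add 3: running sum 76 < 103
add 10: running sum 86 < 103
add 1: running sum 87 < 103
add 9: running sum 96 < 103
add 2: running sum 98 < 103
end 15: [7, 6, 9, 7, 6, 9, 12, 4, 2, 11, 3, 10, 1, 9, 2, 7] sum 105, len 16
end 16: [9, 7, 6, 9, 12, 4, 2, 11, 3, 10, 1, 9, 2, 7, 11] sum 103, len 15
end 17: [9, 7, 6, 9, 12, 4, 2, 11, 3, 10, 1, 9, 2, 7, 11, 1] sum 104, len 16
end 18: [9, 7, 6, 9, 12, 4, 2, 11, 3, 10, 1, 9, 2, 7, 11, 1, 1] sum 105, len 17
Shortest qualifying length: 15.

15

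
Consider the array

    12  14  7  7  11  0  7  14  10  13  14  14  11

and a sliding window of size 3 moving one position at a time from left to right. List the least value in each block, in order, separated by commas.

(12, 14, 7) → min 7
(14, 7, 7) → min 7
(7, 7, 11) → min 7
(7, 11, 0) → min 0
(11, 0, 7) → min 0
(0, 7, 14) → min 0
(7, 14, 10) → min 7
(14, 10, 13) → min 10
(10, 13, 14) → min 10
(13, 14, 14) → min 13
(14, 14, 11) → min 11

7, 7, 7, 0, 0, 0, 7, 10, 10, 13, 11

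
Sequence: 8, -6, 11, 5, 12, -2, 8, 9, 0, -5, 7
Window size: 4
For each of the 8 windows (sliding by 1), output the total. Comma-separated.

18, 22, 26, 23, 27, 15, 12, 11

Sliding a size-4 window across the 11 values:
(8, -6, 11, 5) → sum 18
(-6, 11, 5, 12) → sum 22
(11, 5, 12, -2) → sum 26
(5, 12, -2, 8) → sum 23
(12, -2, 8, 9) → sum 27
(-2, 8, 9, 0) → sum 15
(8, 9, 0, -5) → sum 12
(9, 0, -5, 7) → sum 11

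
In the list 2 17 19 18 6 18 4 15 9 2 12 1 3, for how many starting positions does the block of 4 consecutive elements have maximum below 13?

(2, 17, 19, 18) → max 19
(17, 19, 18, 6) → max 19
(19, 18, 6, 18) → max 19
(18, 6, 18, 4) → max 18
(6, 18, 4, 15) → max 18
(18, 4, 15, 9) → max 18
(4, 15, 9, 2) → max 15
(15, 9, 2, 12) → max 15
(9, 2, 12, 1) → max 12  < 13 ✓
(2, 12, 1, 3) → max 12  < 13 ✓
2 windows satisfy the condition.

2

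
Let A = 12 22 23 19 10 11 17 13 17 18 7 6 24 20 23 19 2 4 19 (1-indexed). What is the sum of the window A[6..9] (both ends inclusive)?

58

Elements at indices 6..9: 11, 17, 13, 17
sum(11, 17, 13, 17) = 58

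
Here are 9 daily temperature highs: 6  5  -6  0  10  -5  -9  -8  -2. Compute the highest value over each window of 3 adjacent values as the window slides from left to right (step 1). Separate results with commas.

(6, 5, -6) → max 6
(5, -6, 0) → max 5
(-6, 0, 10) → max 10
(0, 10, -5) → max 10
(10, -5, -9) → max 10
(-5, -9, -8) → max -5
(-9, -8, -2) → max -2

6, 5, 10, 10, 10, -5, -2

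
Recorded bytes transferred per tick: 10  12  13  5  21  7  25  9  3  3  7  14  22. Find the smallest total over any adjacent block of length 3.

[10, 12, 13] → sum 35
[12, 13, 5] → sum 30
[13, 5, 21] → sum 39
[5, 21, 7] → sum 33
[21, 7, 25] → sum 53
[7, 25, 9] → sum 41
[25, 9, 3] → sum 37
[9, 3, 3] → sum 15
[3, 3, 7] → sum 13
[3, 7, 14] → sum 24
[7, 14, 22] → sum 43
Smallest of these is 13.

13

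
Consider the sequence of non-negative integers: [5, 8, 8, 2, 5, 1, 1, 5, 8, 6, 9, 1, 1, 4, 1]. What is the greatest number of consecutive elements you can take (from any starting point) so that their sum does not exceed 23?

6

add 5: [5] sum 5, len 1
add 8: [5, 8] sum 13, len 2
add 8: [5, 8, 8] sum 21, len 3
add 2: [5, 8, 8, 2] sum 23, len 4
add 5: [8, 8, 2, 5] sum 23, len 4
add 1: [8, 2, 5, 1] sum 16, len 4
add 1: [8, 2, 5, 1, 1] sum 17, len 5
add 5: [8, 2, 5, 1, 1, 5] sum 22, len 6
add 8: [2, 5, 1, 1, 5, 8] sum 22, len 6
add 6: [1, 1, 5, 8, 6] sum 21, len 5
add 9: [8, 6, 9] sum 23, len 3
add 1: [6, 9, 1] sum 16, len 3
add 1: [6, 9, 1, 1] sum 17, len 4
add 4: [6, 9, 1, 1, 4] sum 21, len 5
add 1: [6, 9, 1, 1, 4, 1] sum 22, len 6
Longest length seen: 6.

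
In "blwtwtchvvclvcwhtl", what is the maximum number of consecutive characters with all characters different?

6

[b] len 1
[b, l] len 2
[b, l, w] len 3
[b, l, w, t] len 4
[t, w] len 2
[w, t] len 2
[w, t, c] len 3
[w, t, c, h] len 4
[w, t, c, h, v] len 5
[v] len 1
[v, c] len 2
[v, c, l] len 3
[c, l, v] len 3
[l, v, c] len 3
[l, v, c, w] len 4
[l, v, c, w, h] len 5
[l, v, c, w, h, t] len 6
[v, c, w, h, t, l] len 6
Longest all-distinct length: 6.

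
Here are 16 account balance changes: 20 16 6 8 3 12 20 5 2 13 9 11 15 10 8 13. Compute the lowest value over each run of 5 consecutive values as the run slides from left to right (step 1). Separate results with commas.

3, 3, 3, 3, 2, 2, 2, 2, 2, 9, 8, 8

20 16 6 8 3 → min 3
16 6 8 3 12 → min 3
6 8 3 12 20 → min 3
8 3 12 20 5 → min 3
3 12 20 5 2 → min 2
12 20 5 2 13 → min 2
20 5 2 13 9 → min 2
5 2 13 9 11 → min 2
2 13 9 11 15 → min 2
13 9 11 15 10 → min 9
9 11 15 10 8 → min 8
11 15 10 8 13 → min 8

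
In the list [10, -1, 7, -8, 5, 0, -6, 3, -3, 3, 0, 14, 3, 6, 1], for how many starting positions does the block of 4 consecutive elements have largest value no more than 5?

5

10 -1 7 -8 → max 10
-1 7 -8 5 → max 7
7 -8 5 0 → max 7
-8 5 0 -6 → max 5  ≤ 5 ✓
5 0 -6 3 → max 5  ≤ 5 ✓
0 -6 3 -3 → max 3  ≤ 5 ✓
-6 3 -3 3 → max 3  ≤ 5 ✓
3 -3 3 0 → max 3  ≤ 5 ✓
-3 3 0 14 → max 14
3 0 14 3 → max 14
0 14 3 6 → max 14
14 3 6 1 → max 14
5 windows satisfy the condition.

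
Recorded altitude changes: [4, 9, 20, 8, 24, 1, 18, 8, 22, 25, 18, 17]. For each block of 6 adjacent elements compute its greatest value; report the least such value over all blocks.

(4, 9, 20, 8, 24, 1) → max 24
(9, 20, 8, 24, 1, 18) → max 24
(20, 8, 24, 1, 18, 8) → max 24
(8, 24, 1, 18, 8, 22) → max 24
(24, 1, 18, 8, 22, 25) → max 25
(1, 18, 8, 22, 25, 18) → max 25
(18, 8, 22, 25, 18, 17) → max 25
Least of these is 24.

24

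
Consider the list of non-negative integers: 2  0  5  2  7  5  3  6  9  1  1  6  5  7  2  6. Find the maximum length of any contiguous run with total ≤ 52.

13

Extend to the right; shrink from the left whenever the sum exceeds 52:
→ 2: sum 2, len 1
→ 0: sum 2, len 2
→ 5: sum 7, len 3
→ 2: sum 9, len 4
→ 7: sum 16, len 5
→ 5: sum 21, len 6
→ 3: sum 24, len 7
→ 6: sum 30, len 8
→ 9: sum 39, len 9
→ 1: sum 40, len 10
→ 1: sum 41, len 11
→ 6: sum 47, len 12
→ 5: sum 52, len 13
→ 7 (dropped 2, 0, 5): sum 52, len 11
→ 2 (dropped 2): sum 52, len 11
→ 6 (dropped 7): sum 51, len 11
Longest length seen: 13.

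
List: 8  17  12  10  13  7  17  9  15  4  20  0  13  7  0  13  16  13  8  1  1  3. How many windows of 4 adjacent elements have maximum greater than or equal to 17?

10

[8, 17, 12, 10] → max 17  ≥ 17 ✓
[17, 12, 10, 13] → max 17  ≥ 17 ✓
[12, 10, 13, 7] → max 13
[10, 13, 7, 17] → max 17  ≥ 17 ✓
[13, 7, 17, 9] → max 17  ≥ 17 ✓
[7, 17, 9, 15] → max 17  ≥ 17 ✓
[17, 9, 15, 4] → max 17  ≥ 17 ✓
[9, 15, 4, 20] → max 20  ≥ 17 ✓
[15, 4, 20, 0] → max 20  ≥ 17 ✓
[4, 20, 0, 13] → max 20  ≥ 17 ✓
[20, 0, 13, 7] → max 20  ≥ 17 ✓
[0, 13, 7, 0] → max 13
[13, 7, 0, 13] → max 13
[7, 0, 13, 16] → max 16
[0, 13, 16, 13] → max 16
[13, 16, 13, 8] → max 16
[16, 13, 8, 1] → max 16
[13, 8, 1, 1] → max 13
[8, 1, 1, 3] → max 8
10 windows satisfy the condition.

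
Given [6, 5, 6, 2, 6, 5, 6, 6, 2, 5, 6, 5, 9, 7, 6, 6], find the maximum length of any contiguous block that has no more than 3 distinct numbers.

add 6: window [6] (1 distinct), len 1
add 5: window [6, 5] (2 distinct), len 2
add 6: window [6, 5, 6] (2 distinct), len 3
add 2: window [6, 5, 6, 2] (3 distinct), len 4
add 6: window [6, 5, 6, 2, 6] (3 distinct), len 5
add 5: window [6, 5, 6, 2, 6, 5] (3 distinct), len 6
add 6: window [6, 5, 6, 2, 6, 5, 6] (3 distinct), len 7
add 6: window [6, 5, 6, 2, 6, 5, 6, 6] (3 distinct), len 8
add 2: window [6, 5, 6, 2, 6, 5, 6, 6, 2] (3 distinct), len 9
add 5: window [6, 5, 6, 2, 6, 5, 6, 6, 2, 5] (3 distinct), len 10
add 6: window [6, 5, 6, 2, 6, 5, 6, 6, 2, 5, 6] (3 distinct), len 11
add 5: window [6, 5, 6, 2, 6, 5, 6, 6, 2, 5, 6, 5] (3 distinct), len 12
add 9: window [5, 6, 5, 9] (3 distinct), len 4
add 7: window [5, 9, 7] (3 distinct), len 3
add 6: window [9, 7, 6] (3 distinct), len 3
add 6: window [9, 7, 6, 6] (3 distinct), len 4
Longest length with ≤3 distinct: 12.

12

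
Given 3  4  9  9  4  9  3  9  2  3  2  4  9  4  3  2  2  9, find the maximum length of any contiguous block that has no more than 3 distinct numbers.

8

[3] 1 distinct, len 1
[3, 4] 2 distinct, len 2
[3, 4, 9] 3 distinct, len 3
[3, 4, 9, 9] 3 distinct, len 4
[3, 4, 9, 9, 4] 3 distinct, len 5
[3, 4, 9, 9, 4, 9] 3 distinct, len 6
[3, 4, 9, 9, 4, 9, 3] 3 distinct, len 7
[3, 4, 9, 9, 4, 9, 3, 9] 3 distinct, len 8
[9, 3, 9, 2] 3 distinct, len 4
[9, 3, 9, 2, 3] 3 distinct, len 5
[9, 3, 9, 2, 3, 2] 3 distinct, len 6
[2, 3, 2, 4] 3 distinct, len 4
[2, 4, 9] 3 distinct, len 3
[2, 4, 9, 4] 3 distinct, len 4
[4, 9, 4, 3] 3 distinct, len 4
[4, 3, 2] 3 distinct, len 3
[4, 3, 2, 2] 3 distinct, len 4
[3, 2, 2, 9] 3 distinct, len 4
Longest length with ≤3 distinct: 8.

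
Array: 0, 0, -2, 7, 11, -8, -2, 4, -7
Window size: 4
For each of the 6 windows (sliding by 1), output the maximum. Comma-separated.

[0, 0, -2, 7] → max 7
[0, -2, 7, 11] → max 11
[-2, 7, 11, -8] → max 11
[7, 11, -8, -2] → max 11
[11, -8, -2, 4] → max 11
[-8, -2, 4, -7] → max 4

7, 11, 11, 11, 11, 4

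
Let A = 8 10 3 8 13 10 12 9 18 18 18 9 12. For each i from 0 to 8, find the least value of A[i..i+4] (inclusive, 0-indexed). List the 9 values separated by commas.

(8, 10, 3, 8, 13) → min 3
(10, 3, 8, 13, 10) → min 3
(3, 8, 13, 10, 12) → min 3
(8, 13, 10, 12, 9) → min 8
(13, 10, 12, 9, 18) → min 9
(10, 12, 9, 18, 18) → min 9
(12, 9, 18, 18, 18) → min 9
(9, 18, 18, 18, 9) → min 9
(18, 18, 18, 9, 12) → min 9

3, 3, 3, 8, 9, 9, 9, 9, 9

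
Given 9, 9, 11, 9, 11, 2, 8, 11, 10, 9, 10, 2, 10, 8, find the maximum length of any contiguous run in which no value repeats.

5

add 9: [9] len 1
add 9 (repeat 9, move left end past it): [9] len 1
add 11: [9, 11] len 2
add 9 (repeat 9, move left end past it): [11, 9] len 2
add 11 (repeat 11, move left end past it): [9, 11] len 2
add 2: [9, 11, 2] len 3
add 8: [9, 11, 2, 8] len 4
add 11 (repeat 11, move left end past it): [2, 8, 11] len 3
add 10: [2, 8, 11, 10] len 4
add 9: [2, 8, 11, 10, 9] len 5
add 10 (repeat 10, move left end past it): [9, 10] len 2
add 2: [9, 10, 2] len 3
add 10 (repeat 10, move left end past it): [2, 10] len 2
add 8: [2, 10, 8] len 3
Longest all-distinct length: 5.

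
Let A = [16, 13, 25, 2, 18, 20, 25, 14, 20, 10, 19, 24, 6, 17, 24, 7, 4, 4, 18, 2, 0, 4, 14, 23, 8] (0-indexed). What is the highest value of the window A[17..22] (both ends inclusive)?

18

Elements at indices 17..22: 4, 18, 2, 0, 4, 14
max(4, 18, 2, 0, 4, 14) = 18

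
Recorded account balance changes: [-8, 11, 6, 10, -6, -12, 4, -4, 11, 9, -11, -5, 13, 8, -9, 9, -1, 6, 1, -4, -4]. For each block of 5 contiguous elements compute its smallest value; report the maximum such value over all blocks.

-4

-8 11 6 10 -6 → min -8
11 6 10 -6 -12 → min -12
6 10 -6 -12 4 → min -12
10 -6 -12 4 -4 → min -12
-6 -12 4 -4 11 → min -12
-12 4 -4 11 9 → min -12
4 -4 11 9 -11 → min -11
-4 11 9 -11 -5 → min -11
11 9 -11 -5 13 → min -11
9 -11 -5 13 8 → min -11
-11 -5 13 8 -9 → min -11
-5 13 8 -9 9 → min -9
13 8 -9 9 -1 → min -9
8 -9 9 -1 6 → min -9
-9 9 -1 6 1 → min -9
9 -1 6 1 -4 → min -4
-1 6 1 -4 -4 → min -4
Maximum of these is -4.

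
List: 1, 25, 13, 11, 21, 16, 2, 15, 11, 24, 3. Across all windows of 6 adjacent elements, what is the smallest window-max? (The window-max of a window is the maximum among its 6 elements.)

Each size-6 window and its max:
(1, 25, 13, 11, 21, 16) → max 25
(25, 13, 11, 21, 16, 2) → max 25
(13, 11, 21, 16, 2, 15) → max 21
(11, 21, 16, 2, 15, 11) → max 21
(21, 16, 2, 15, 11, 24) → max 24
(16, 2, 15, 11, 24, 3) → max 24
Smallest of these is 21.

21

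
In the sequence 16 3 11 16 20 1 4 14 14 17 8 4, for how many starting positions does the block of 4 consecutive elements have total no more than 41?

(16, 3, 11, 16) → sum 46
(3, 11, 16, 20) → sum 50
(11, 16, 20, 1) → sum 48
(16, 20, 1, 4) → sum 41  ≤ 41 ✓
(20, 1, 4, 14) → sum 39  ≤ 41 ✓
(1, 4, 14, 14) → sum 33  ≤ 41 ✓
(4, 14, 14, 17) → sum 49
(14, 14, 17, 8) → sum 53
(14, 17, 8, 4) → sum 43
3 windows satisfy the condition.

3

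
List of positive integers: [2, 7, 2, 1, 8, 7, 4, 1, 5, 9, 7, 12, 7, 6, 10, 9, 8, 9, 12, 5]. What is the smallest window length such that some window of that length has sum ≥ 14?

2

add 2: running sum 2 < 14
add 7: running sum 9 < 14
add 2: running sum 11 < 14
add 1: running sum 12 < 14
end 4: [7, 2, 1, 8] sum 18, len 4
end 5: [8, 7] sum 15, len 2
end 6: [8, 7, 4] sum 19, len 3
end 7: [8, 7, 4, 1] sum 20, len 4
end 8: [7, 4, 1, 5] sum 17, len 4
end 9: [5, 9] sum 14, len 2
end 10: [9, 7] sum 16, len 2
end 11: [7, 12] sum 19, len 2
end 12: [12, 7] sum 19, len 2
end 13: [12, 7, 6] sum 25, len 3
end 14: [6, 10] sum 16, len 2
end 15: [10, 9] sum 19, len 2
end 16: [9, 8] sum 17, len 2
end 17: [8, 9] sum 17, len 2
end 18: [9, 12] sum 21, len 2
end 19: [12, 5] sum 17, len 2
Shortest qualifying length: 2.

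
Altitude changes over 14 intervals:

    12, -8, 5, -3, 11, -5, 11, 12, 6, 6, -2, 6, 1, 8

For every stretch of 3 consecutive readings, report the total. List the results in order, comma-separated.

9, -6, 13, 3, 17, 18, 29, 24, 10, 10, 5, 15

[12, -8, 5] → sum 9
[-8, 5, -3] → sum -6
[5, -3, 11] → sum 13
[-3, 11, -5] → sum 3
[11, -5, 11] → sum 17
[-5, 11, 12] → sum 18
[11, 12, 6] → sum 29
[12, 6, 6] → sum 24
[6, 6, -2] → sum 10
[6, -2, 6] → sum 10
[-2, 6, 1] → sum 5
[6, 1, 8] → sum 15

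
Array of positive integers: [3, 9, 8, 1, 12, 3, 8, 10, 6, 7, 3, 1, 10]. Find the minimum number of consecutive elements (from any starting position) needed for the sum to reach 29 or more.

4

add 3: running sum 3 < 29
add 9: running sum 12 < 29
add 8: running sum 20 < 29
add 1: running sum 21 < 29
add 12: shortest ending here [9, 8, 1, 12] sum 30, len 4
add 3: shortest ending here [9, 8, 1, 12, 3] sum 33, len 5
add 8: shortest ending here [8, 1, 12, 3, 8] sum 32, len 5
add 10: shortest ending here [12, 3, 8, 10] sum 33, len 4
add 6: shortest ending here [12, 3, 8, 10, 6] sum 39, len 5
add 7: shortest ending here [8, 10, 6, 7] sum 31, len 4
add 3: shortest ending here [8, 10, 6, 7, 3] sum 34, len 5
add 1: shortest ending here [8, 10, 6, 7, 3, 1] sum 35, len 6
add 10: shortest ending here [10, 6, 7, 3, 1, 10] sum 37, len 6
Shortest qualifying length: 4.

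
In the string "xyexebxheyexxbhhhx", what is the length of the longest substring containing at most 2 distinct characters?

4

[x] 1 distinct, len 1
[x, y] 2 distinct, len 2
[y, e] 2 distinct, len 2
[e, x] 2 distinct, len 2
[e, x, e] 2 distinct, len 3
[e, b] 2 distinct, len 2
[b, x] 2 distinct, len 2
[x, h] 2 distinct, len 2
[h, e] 2 distinct, len 2
[e, y] 2 distinct, len 2
[e, y, e] 2 distinct, len 3
[e, x] 2 distinct, len 2
[e, x, x] 2 distinct, len 3
[x, x, b] 2 distinct, len 3
[b, h] 2 distinct, len 2
[b, h, h] 2 distinct, len 3
[b, h, h, h] 2 distinct, len 4
[h, h, h, x] 2 distinct, len 4
Longest length with ≤2 distinct: 4.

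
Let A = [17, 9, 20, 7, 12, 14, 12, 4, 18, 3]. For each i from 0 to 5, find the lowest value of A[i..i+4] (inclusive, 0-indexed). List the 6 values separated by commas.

7, 7, 7, 4, 4, 3

17 9 20 7 12 → min 7
9 20 7 12 14 → min 7
20 7 12 14 12 → min 7
7 12 14 12 4 → min 4
12 14 12 4 18 → min 4
14 12 4 18 3 → min 3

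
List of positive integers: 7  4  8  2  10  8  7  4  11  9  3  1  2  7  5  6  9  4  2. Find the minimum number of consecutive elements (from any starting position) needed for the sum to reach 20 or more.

2

add 7: running sum 7 < 20
add 4: running sum 11 < 20
add 8: running sum 19 < 20
add 2: shortest ending here [7, 4, 8, 2] sum 21, len 4
add 10: shortest ending here [8, 2, 10] sum 20, len 3
add 8: shortest ending here [2, 10, 8] sum 20, len 3
add 7: shortest ending here [10, 8, 7] sum 25, len 3
add 4: shortest ending here [10, 8, 7, 4] sum 29, len 4
add 11: shortest ending here [7, 4, 11] sum 22, len 3
add 9: shortest ending here [11, 9] sum 20, len 2
add 3: shortest ending here [11, 9, 3] sum 23, len 3
add 1: shortest ending here [11, 9, 3, 1] sum 24, len 4
add 2: shortest ending here [11, 9, 3, 1, 2] sum 26, len 5
add 7: shortest ending here [9, 3, 1, 2, 7] sum 22, len 5
add 5: shortest ending here [9, 3, 1, 2, 7, 5] sum 27, len 6
add 6: shortest ending here [2, 7, 5, 6] sum 20, len 4
add 9: shortest ending here [5, 6, 9] sum 20, len 3
add 4: shortest ending here [5, 6, 9, 4] sum 24, len 4
add 2: shortest ending here [6, 9, 4, 2] sum 21, len 4
Shortest qualifying length: 2.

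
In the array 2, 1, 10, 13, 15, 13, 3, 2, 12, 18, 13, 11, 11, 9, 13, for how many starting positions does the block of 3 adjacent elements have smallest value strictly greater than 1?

11

[2, 1, 10] → min 1
[1, 10, 13] → min 1
[10, 13, 15] → min 10  > 1 ✓
[13, 15, 13] → min 13  > 1 ✓
[15, 13, 3] → min 3  > 1 ✓
[13, 3, 2] → min 2  > 1 ✓
[3, 2, 12] → min 2  > 1 ✓
[2, 12, 18] → min 2  > 1 ✓
[12, 18, 13] → min 12  > 1 ✓
[18, 13, 11] → min 11  > 1 ✓
[13, 11, 11] → min 11  > 1 ✓
[11, 11, 9] → min 9  > 1 ✓
[11, 9, 13] → min 9  > 1 ✓
11 windows satisfy the condition.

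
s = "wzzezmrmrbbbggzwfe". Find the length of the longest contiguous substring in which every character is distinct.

5

add w: [w] len 1
add z: [w, z] len 2
add z (repeat z, move left end past it): [z] len 1
add e: [z, e] len 2
add z (repeat z, move left end past it): [e, z] len 2
add m: [e, z, m] len 3
add r: [e, z, m, r] len 4
add m (repeat m, move left end past it): [r, m] len 2
add r (repeat r, move left end past it): [m, r] len 2
add b: [m, r, b] len 3
add b (repeat b, move left end past it): [b] len 1
add b (repeat b, move left end past it): [b] len 1
add g: [b, g] len 2
add g (repeat g, move left end past it): [g] len 1
add z: [g, z] len 2
add w: [g, z, w] len 3
add f: [g, z, w, f] len 4
add e: [g, z, w, f, e] len 5
Longest all-distinct length: 5.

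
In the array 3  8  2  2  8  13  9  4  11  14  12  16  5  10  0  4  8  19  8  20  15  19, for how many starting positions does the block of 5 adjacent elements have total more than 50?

7

(3, 8, 2, 2, 8) → sum 23
(8, 2, 2, 8, 13) → sum 33
(2, 2, 8, 13, 9) → sum 34
(2, 8, 13, 9, 4) → sum 36
(8, 13, 9, 4, 11) → sum 45
(13, 9, 4, 11, 14) → sum 51  > 50 ✓
(9, 4, 11, 14, 12) → sum 50
(4, 11, 14, 12, 16) → sum 57  > 50 ✓
(11, 14, 12, 16, 5) → sum 58  > 50 ✓
(14, 12, 16, 5, 10) → sum 57  > 50 ✓
(12, 16, 5, 10, 0) → sum 43
(16, 5, 10, 0, 4) → sum 35
(5, 10, 0, 4, 8) → sum 27
(10, 0, 4, 8, 19) → sum 41
(0, 4, 8, 19, 8) → sum 39
(4, 8, 19, 8, 20) → sum 59  > 50 ✓
(8, 19, 8, 20, 15) → sum 70  > 50 ✓
(19, 8, 20, 15, 19) → sum 81  > 50 ✓
7 windows satisfy the condition.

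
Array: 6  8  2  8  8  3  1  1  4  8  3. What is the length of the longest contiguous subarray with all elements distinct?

[6] len 1
[6, 8] len 2
[6, 8, 2] len 3
[2, 8] len 2
[8] len 1
[8, 3] len 2
[8, 3, 1] len 3
[1] len 1
[1, 4] len 2
[1, 4, 8] len 3
[1, 4, 8, 3] len 4
Longest all-distinct length: 4.

4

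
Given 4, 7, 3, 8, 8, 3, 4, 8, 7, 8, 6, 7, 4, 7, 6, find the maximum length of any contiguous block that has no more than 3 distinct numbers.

[4] 1 distinct, len 1
[4, 7] 2 distinct, len 2
[4, 7, 3] 3 distinct, len 3
[7, 3, 8] 3 distinct, len 3
[7, 3, 8, 8] 3 distinct, len 4
[7, 3, 8, 8, 3] 3 distinct, len 5
[3, 8, 8, 3, 4] 3 distinct, len 5
[3, 8, 8, 3, 4, 8] 3 distinct, len 6
[4, 8, 7] 3 distinct, len 3
[4, 8, 7, 8] 3 distinct, len 4
[8, 7, 8, 6] 3 distinct, len 4
[8, 7, 8, 6, 7] 3 distinct, len 5
[6, 7, 4] 3 distinct, len 3
[6, 7, 4, 7] 3 distinct, len 4
[6, 7, 4, 7, 6] 3 distinct, len 5
Longest length with ≤3 distinct: 6.

6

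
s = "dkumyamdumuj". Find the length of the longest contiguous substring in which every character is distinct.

6

[d] len 1
[d, k] len 2
[d, k, u] len 3
[d, k, u, m] len 4
[d, k, u, m, y] len 5
[d, k, u, m, y, a] len 6
[y, a, m] len 3
[y, a, m, d] len 4
[y, a, m, d, u] len 5
[d, u, m] len 3
[m, u] len 2
[m, u, j] len 3
Longest all-distinct length: 6.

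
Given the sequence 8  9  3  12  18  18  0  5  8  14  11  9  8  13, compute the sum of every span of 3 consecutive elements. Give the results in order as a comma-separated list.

[8, 9, 3] → sum 20
[9, 3, 12] → sum 24
[3, 12, 18] → sum 33
[12, 18, 18] → sum 48
[18, 18, 0] → sum 36
[18, 0, 5] → sum 23
[0, 5, 8] → sum 13
[5, 8, 14] → sum 27
[8, 14, 11] → sum 33
[14, 11, 9] → sum 34
[11, 9, 8] → sum 28
[9, 8, 13] → sum 30

20, 24, 33, 48, 36, 23, 13, 27, 33, 34, 28, 30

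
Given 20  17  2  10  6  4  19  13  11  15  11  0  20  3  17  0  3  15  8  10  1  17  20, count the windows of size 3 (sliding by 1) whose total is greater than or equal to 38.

5

(20, 17, 2) → sum 39  ≥ 38 ✓
(17, 2, 10) → sum 29
(2, 10, 6) → sum 18
(10, 6, 4) → sum 20
(6, 4, 19) → sum 29
(4, 19, 13) → sum 36
(19, 13, 11) → sum 43  ≥ 38 ✓
(13, 11, 15) → sum 39  ≥ 38 ✓
(11, 15, 11) → sum 37
(15, 11, 0) → sum 26
(11, 0, 20) → sum 31
(0, 20, 3) → sum 23
(20, 3, 17) → sum 40  ≥ 38 ✓
(3, 17, 0) → sum 20
(17, 0, 3) → sum 20
(0, 3, 15) → sum 18
(3, 15, 8) → sum 26
(15, 8, 10) → sum 33
(8, 10, 1) → sum 19
(10, 1, 17) → sum 28
(1, 17, 20) → sum 38  ≥ 38 ✓
5 windows satisfy the condition.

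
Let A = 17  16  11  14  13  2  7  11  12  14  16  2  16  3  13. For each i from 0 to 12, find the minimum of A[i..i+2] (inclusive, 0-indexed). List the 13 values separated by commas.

11, 11, 11, 2, 2, 2, 7, 11, 12, 2, 2, 2, 3

(17, 16, 11) → min 11
(16, 11, 14) → min 11
(11, 14, 13) → min 11
(14, 13, 2) → min 2
(13, 2, 7) → min 2
(2, 7, 11) → min 2
(7, 11, 12) → min 7
(11, 12, 14) → min 11
(12, 14, 16) → min 12
(14, 16, 2) → min 2
(16, 2, 16) → min 2
(2, 16, 3) → min 2
(16, 3, 13) → min 3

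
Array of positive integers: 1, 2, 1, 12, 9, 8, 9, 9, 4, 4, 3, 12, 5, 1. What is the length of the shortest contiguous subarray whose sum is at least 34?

4

add 1: running sum 1 < 34
add 2: running sum 3 < 34
add 1: running sum 4 < 34
add 12: running sum 16 < 34
add 9: running sum 25 < 34
add 8: running sum 33 < 34
add 9: shortest ending here [12, 9, 8, 9] sum 38, len 4
add 9: shortest ending here [9, 8, 9, 9] sum 35, len 4
add 4: shortest ending here [9, 8, 9, 9, 4] sum 39, len 5
add 4: shortest ending here [8, 9, 9, 4, 4] sum 34, len 5
add 3: shortest ending here [8, 9, 9, 4, 4, 3] sum 37, len 6
add 12: shortest ending here [9, 9, 4, 4, 3, 12] sum 41, len 6
add 5: shortest ending here [9, 4, 4, 3, 12, 5] sum 37, len 6
add 1: shortest ending here [9, 4, 4, 3, 12, 5, 1] sum 38, len 7
Shortest qualifying length: 4.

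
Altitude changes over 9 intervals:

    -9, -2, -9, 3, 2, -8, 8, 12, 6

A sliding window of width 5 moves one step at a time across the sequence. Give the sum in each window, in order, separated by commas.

[-9, -2, -9, 3, 2] → sum -15
[-2, -9, 3, 2, -8] → sum -14
[-9, 3, 2, -8, 8] → sum -4
[3, 2, -8, 8, 12] → sum 17
[2, -8, 8, 12, 6] → sum 20

-15, -14, -4, 17, 20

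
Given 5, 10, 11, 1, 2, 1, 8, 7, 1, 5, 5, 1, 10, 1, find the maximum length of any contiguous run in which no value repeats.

add 5: [5] len 1
add 10: [5, 10] len 2
add 11: [5, 10, 11] len 3
add 1: [5, 10, 11, 1] len 4
add 2: [5, 10, 11, 1, 2] len 5
add 1 (repeat 1, move left end past it): [2, 1] len 2
add 8: [2, 1, 8] len 3
add 7: [2, 1, 8, 7] len 4
add 1 (repeat 1, move left end past it): [8, 7, 1] len 3
add 5: [8, 7, 1, 5] len 4
add 5 (repeat 5, move left end past it): [5] len 1
add 1: [5, 1] len 2
add 10: [5, 1, 10] len 3
add 1 (repeat 1, move left end past it): [10, 1] len 2
Longest all-distinct length: 5.

5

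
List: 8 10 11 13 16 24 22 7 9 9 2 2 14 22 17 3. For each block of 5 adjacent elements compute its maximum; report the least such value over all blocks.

9

Window maxs for each of the 12 positions:
[8, 10, 11, 13, 16] → max 16
[10, 11, 13, 16, 24] → max 24
[11, 13, 16, 24, 22] → max 24
[13, 16, 24, 22, 7] → max 24
[16, 24, 22, 7, 9] → max 24
[24, 22, 7, 9, 9] → max 24
[22, 7, 9, 9, 2] → max 22
[7, 9, 9, 2, 2] → max 9
[9, 9, 2, 2, 14] → max 14
[9, 2, 2, 14, 22] → max 22
[2, 2, 14, 22, 17] → max 22
[2, 14, 22, 17, 3] → max 22
Least of these is 9.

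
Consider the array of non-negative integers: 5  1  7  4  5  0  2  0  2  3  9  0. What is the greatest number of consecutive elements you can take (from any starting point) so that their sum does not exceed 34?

→ 5: sum 5, len 1
→ 1: sum 6, len 2
→ 7: sum 13, len 3
→ 4: sum 17, len 4
→ 5: sum 22, len 5
→ 0: sum 22, len 6
→ 2: sum 24, len 7
→ 0: sum 24, len 8
→ 2: sum 26, len 9
→ 3: sum 29, len 10
→ 9 (dropped 5): sum 33, len 10
→ 0: sum 33, len 11
Longest length seen: 11.

11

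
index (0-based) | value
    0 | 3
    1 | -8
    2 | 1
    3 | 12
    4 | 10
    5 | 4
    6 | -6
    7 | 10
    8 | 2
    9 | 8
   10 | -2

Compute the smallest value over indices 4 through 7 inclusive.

Elements at indices 4..7: 10, 4, -6, 10
min(10, 4, -6, 10) = -6

-6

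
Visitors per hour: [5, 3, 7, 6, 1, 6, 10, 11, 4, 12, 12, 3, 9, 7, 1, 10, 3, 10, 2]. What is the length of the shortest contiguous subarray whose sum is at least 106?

add 5: running sum 5 < 106
add 3: running sum 8 < 106
add 7: running sum 15 < 106
add 6: running sum 21 < 106
add 1: running sum 22 < 106
add 6: running sum 28 < 106
add 10: running sum 38 < 106
add 11: running sum 49 < 106
add 4: running sum 53 < 106
add 12: running sum 65 < 106
add 12: running sum 77 < 106
add 3: running sum 80 < 106
add 9: running sum 89 < 106
add 7: running sum 96 < 106
add 1: running sum 97 < 106
add 10: shortest ending here [5, 3, 7, 6, 1, 6, 10, 11, 4, 12, 12, 3, 9, 7, 1, 10] sum 107, len 16
add 3: shortest ending here [5, 3, 7, 6, 1, 6, 10, 11, 4, 12, 12, 3, 9, 7, 1, 10, 3] sum 110, len 17
add 10: shortest ending here [7, 6, 1, 6, 10, 11, 4, 12, 12, 3, 9, 7, 1, 10, 3, 10] sum 112, len 16
add 2: shortest ending here [6, 1, 6, 10, 11, 4, 12, 12, 3, 9, 7, 1, 10, 3, 10, 2] sum 107, len 16
Shortest qualifying length: 16.

16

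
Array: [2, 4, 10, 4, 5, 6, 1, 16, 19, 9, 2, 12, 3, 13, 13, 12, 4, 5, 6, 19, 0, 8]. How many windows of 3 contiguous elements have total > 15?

2 4 10 → sum 16  > 15 ✓
4 10 4 → sum 18  > 15 ✓
10 4 5 → sum 19  > 15 ✓
4 5 6 → sum 15
5 6 1 → sum 12
6 1 16 → sum 23  > 15 ✓
1 16 19 → sum 36  > 15 ✓
16 19 9 → sum 44  > 15 ✓
19 9 2 → sum 30  > 15 ✓
9 2 12 → sum 23  > 15 ✓
2 12 3 → sum 17  > 15 ✓
12 3 13 → sum 28  > 15 ✓
3 13 13 → sum 29  > 15 ✓
13 13 12 → sum 38  > 15 ✓
13 12 4 → sum 29  > 15 ✓
12 4 5 → sum 21  > 15 ✓
4 5 6 → sum 15
5 6 19 → sum 30  > 15 ✓
6 19 0 → sum 25  > 15 ✓
19 0 8 → sum 27  > 15 ✓
17 windows satisfy the condition.

17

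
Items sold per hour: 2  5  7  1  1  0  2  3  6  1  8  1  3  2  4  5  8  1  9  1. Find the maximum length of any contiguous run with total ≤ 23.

Extend to the right; shrink from the left whenever the sum exceeds 23:
add 2: [2] sum 2, len 1
add 5: [2, 5] sum 7, len 2
add 7: [2, 5, 7] sum 14, len 3
add 1: [2, 5, 7, 1] sum 15, len 4
add 1: [2, 5, 7, 1, 1] sum 16, len 5
add 0: [2, 5, 7, 1, 1, 0] sum 16, len 6
add 2: [2, 5, 7, 1, 1, 0, 2] sum 18, len 7
add 3: [2, 5, 7, 1, 1, 0, 2, 3] sum 21, len 8
add 6: [7, 1, 1, 0, 2, 3, 6] sum 20, len 7
add 1: [7, 1, 1, 0, 2, 3, 6, 1] sum 21, len 8
add 8: [1, 1, 0, 2, 3, 6, 1, 8] sum 22, len 8
add 1: [1, 1, 0, 2, 3, 6, 1, 8, 1] sum 23, len 9
add 3: [3, 6, 1, 8, 1, 3] sum 22, len 6
add 2: [6, 1, 8, 1, 3, 2] sum 21, len 6
add 4: [1, 8, 1, 3, 2, 4] sum 19, len 6
add 5: [8, 1, 3, 2, 4, 5] sum 23, len 6
add 8: [1, 3, 2, 4, 5, 8] sum 23, len 6
add 1: [3, 2, 4, 5, 8, 1] sum 23, len 6
add 9: [5, 8, 1, 9] sum 23, len 4
add 1: [8, 1, 9, 1] sum 19, len 4
Longest length seen: 9.

9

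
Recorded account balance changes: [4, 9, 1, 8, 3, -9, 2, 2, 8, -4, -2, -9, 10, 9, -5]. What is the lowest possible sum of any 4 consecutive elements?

-7

(4, 9, 1, 8) → sum 22
(9, 1, 8, 3) → sum 21
(1, 8, 3, -9) → sum 3
(8, 3, -9, 2) → sum 4
(3, -9, 2, 2) → sum -2
(-9, 2, 2, 8) → sum 3
(2, 2, 8, -4) → sum 8
(2, 8, -4, -2) → sum 4
(8, -4, -2, -9) → sum -7
(-4, -2, -9, 10) → sum -5
(-2, -9, 10, 9) → sum 8
(-9, 10, 9, -5) → sum 5
Lowest of these is -7.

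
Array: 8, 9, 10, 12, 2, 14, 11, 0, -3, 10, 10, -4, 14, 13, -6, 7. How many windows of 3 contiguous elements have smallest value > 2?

[8, 9, 10] → min 8  > 2 ✓
[9, 10, 12] → min 9  > 2 ✓
[10, 12, 2] → min 2
[12, 2, 14] → min 2
[2, 14, 11] → min 2
[14, 11, 0] → min 0
[11, 0, -3] → min -3
[0, -3, 10] → min -3
[-3, 10, 10] → min -3
[10, 10, -4] → min -4
[10, -4, 14] → min -4
[-4, 14, 13] → min -4
[14, 13, -6] → min -6
[13, -6, 7] → min -6
2 windows satisfy the condition.

2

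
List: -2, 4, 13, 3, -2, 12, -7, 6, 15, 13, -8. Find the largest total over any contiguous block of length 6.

37

[-2, 4, 13, 3, -2, 12] → sum 28
[4, 13, 3, -2, 12, -7] → sum 23
[13, 3, -2, 12, -7, 6] → sum 25
[3, -2, 12, -7, 6, 15] → sum 27
[-2, 12, -7, 6, 15, 13] → sum 37
[12, -7, 6, 15, 13, -8] → sum 31
Largest of these is 37.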